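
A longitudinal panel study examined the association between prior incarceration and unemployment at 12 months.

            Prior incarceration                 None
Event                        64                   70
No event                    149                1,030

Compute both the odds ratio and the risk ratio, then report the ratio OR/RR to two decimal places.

Reading the table with exposure as columns: a = 64 (Prior incarceration, case), b = 149 (Prior incarceration, non-case), c = 70 (None, case), d = 1030.
OR = (64·1030)/(149·70) = 65920/10430 = 6.32023
Risk in exposed = 64/213 = 0.30047; risk in unexposed = 70/1100 = 0.06364; RR = 4.72166
OR/RR = 6.32023 / 4.72166 = 1.33856
The outcome is not rare, so the OR lies further from 1 than the RR.

1.34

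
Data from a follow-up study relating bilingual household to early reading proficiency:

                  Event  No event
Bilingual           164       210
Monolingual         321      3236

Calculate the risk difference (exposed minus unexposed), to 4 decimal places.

0.3483

Cells: a = 164, b = 210, c = 321, d = 3236.
Risk in exposed = 164/374 = 0.438503; risk in unexposed = 321/3557 = 0.090245.
Risk difference = 0.438503 − 0.090245 = 0.348258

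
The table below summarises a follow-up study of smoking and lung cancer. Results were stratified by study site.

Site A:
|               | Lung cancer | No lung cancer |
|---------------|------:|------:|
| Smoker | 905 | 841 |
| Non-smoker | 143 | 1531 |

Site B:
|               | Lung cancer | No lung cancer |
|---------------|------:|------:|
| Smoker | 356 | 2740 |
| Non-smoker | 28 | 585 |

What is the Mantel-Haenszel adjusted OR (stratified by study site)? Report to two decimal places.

8.26

OR_MH = Σ(aᵢdᵢ/nᵢ) / Σ(bᵢcᵢ/nᵢ), where nᵢ is the stratum total.
Stratum 1 (Site A): n = 3420; a·d/n = 905·1531/3420 = 405.1330; b·c/n = 841·143/3420 = 35.1646
Stratum 2 (Site B): n = 3709; a·d/n = 356·585/3709 = 56.1499; b·c/n = 2740·28/3709 = 20.6848
OR_MH = (405.1330 + 56.1499) / (35.1646 + 20.6848) = 461.2829 / 55.8494 = 8.25940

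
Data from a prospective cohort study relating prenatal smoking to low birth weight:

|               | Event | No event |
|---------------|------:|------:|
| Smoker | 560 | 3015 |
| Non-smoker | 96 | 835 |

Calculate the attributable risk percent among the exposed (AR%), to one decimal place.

34.2

Cells: a = 560, b = 3015, c = 96, d = 835.
Risk in exposed = 560/3575 = 0.15664; risk in unexposed = 96/931 = 0.10311.
RR = 0.15664/0.10311 = 1.51911
AR% = (RR − 1)/RR × 100 = (1.51911 − 1)/1.51911 × 100 = 34.1722%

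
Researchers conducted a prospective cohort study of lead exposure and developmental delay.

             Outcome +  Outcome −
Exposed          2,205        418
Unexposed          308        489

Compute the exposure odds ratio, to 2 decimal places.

8.38

Cells: a = 2205, b = 418, c = 308, d = 489.
OR = (a·d)/(b·c) = (2205 × 489) / (418 × 308) = 1078245 / 128744 = 8.37511
The odds of developmental delay are about 8.38 times as high in the exposed group.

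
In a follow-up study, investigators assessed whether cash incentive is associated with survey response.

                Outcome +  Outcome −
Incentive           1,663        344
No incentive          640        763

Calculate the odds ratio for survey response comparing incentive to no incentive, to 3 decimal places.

Cells: a = 1663, b = 344, c = 640, d = 763.
OR = (a·d)/(b·c) = (1663 × 763) / (344 × 640) = 1268869 / 220160 = 5.76339
The odds of survey response are about 5.76 times as high in the incentive group.

5.763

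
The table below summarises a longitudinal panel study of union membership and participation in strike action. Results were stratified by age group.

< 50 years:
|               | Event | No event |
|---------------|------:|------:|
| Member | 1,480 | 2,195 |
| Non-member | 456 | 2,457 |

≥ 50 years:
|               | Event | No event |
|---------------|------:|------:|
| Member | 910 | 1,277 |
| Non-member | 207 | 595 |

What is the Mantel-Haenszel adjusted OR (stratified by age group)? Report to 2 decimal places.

3.05

OR_MH = Σ(aᵢdᵢ/nᵢ) / Σ(bᵢcᵢ/nᵢ), where nᵢ is the stratum total.
Stratum 1 (< 50 years): n = 6588; a·d/n = 1480·2457/6588 = 551.9672; b·c/n = 2195·456/6588 = 151.9308
Stratum 2 (≥ 50 years): n = 2989; a·d/n = 910·595/2989 = 181.1475; b·c/n = 1277·207/2989 = 88.4373
OR_MH = (551.9672 + 181.1475) / (151.9308 + 88.4373) = 733.1148 / 240.3681 = 3.04997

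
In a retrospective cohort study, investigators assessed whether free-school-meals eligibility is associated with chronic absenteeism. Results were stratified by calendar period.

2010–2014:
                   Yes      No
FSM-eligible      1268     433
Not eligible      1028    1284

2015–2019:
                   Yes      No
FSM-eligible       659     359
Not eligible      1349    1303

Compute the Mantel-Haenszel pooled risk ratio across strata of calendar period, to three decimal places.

1.490

RR_MH = Σ(aᵢ·n₀ᵢ/nᵢ) / Σ(cᵢ·n₁ᵢ/nᵢ), with n₁ᵢ = aᵢ+bᵢ (exposed), n₀ᵢ = cᵢ+dᵢ (unexposed), nᵢ = n₁ᵢ+n₀ᵢ.
Stratum 1 (2010–2014): n₁ = 1701, n₀ = 2312, n = 4013; a·n₀/n = 1268·2312/4013 = 730.5298; c·n₁/n = 1028·1701/4013 = 435.7408
Stratum 2 (2015–2019): n₁ = 1018, n₀ = 2652, n = 3670; a·n₀/n = 659·2652/3670 = 476.2038; c·n₁/n = 1349·1018/3670 = 374.1913
RR_MH = (730.5298 + 476.2038) / (435.7408 + 374.1913) = 1206.7336 / 809.9321 = 1.48992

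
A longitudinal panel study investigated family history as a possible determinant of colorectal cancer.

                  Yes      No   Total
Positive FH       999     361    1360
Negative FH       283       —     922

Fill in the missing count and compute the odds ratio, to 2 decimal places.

The missing cell is in the unexposed row: 922 − 283 = 639.
So a = 999, b = 361, c = 283, d = 639.
OR = (a·d)/(b·c) = (999 × 639) / (361 × 283) = 638361 / 102163 = 6.24846

6.25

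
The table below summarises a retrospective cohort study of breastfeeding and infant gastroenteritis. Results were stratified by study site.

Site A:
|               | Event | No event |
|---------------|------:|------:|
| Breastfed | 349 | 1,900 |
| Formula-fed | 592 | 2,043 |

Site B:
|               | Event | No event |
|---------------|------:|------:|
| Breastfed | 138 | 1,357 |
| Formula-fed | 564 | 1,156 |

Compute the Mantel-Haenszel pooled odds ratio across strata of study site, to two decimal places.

OR_MH = Σ(aᵢdᵢ/nᵢ) / Σ(bᵢcᵢ/nᵢ), where nᵢ is the stratum total.
Stratum 1 (Site A): n = 4884; a·d/n = 349·2043/4884 = 145.9883; b·c/n = 1900·592/4884 = 230.3030
Stratum 2 (Site B): n = 3215; a·d/n = 138·1156/3215 = 49.6199; b·c/n = 1357·564/3215 = 238.0554
OR_MH = (145.9883 + 49.6199) / (230.3030 + 238.0554) = 195.6082 / 468.3584 = 0.41765

0.42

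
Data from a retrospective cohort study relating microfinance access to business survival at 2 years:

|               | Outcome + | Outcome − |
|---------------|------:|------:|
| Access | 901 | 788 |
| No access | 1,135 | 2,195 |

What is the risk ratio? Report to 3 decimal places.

Cells: a = 901, b = 788, c = 1135, d = 2195.
Risk in exposed = 901/1689 = 0.53345; risk in unexposed = 1135/3330 = 0.34084.
RR = 0.53345 / 0.34084 = 1.56511
The risk among the exposed is 1.57 times that among the unexposed.

1.565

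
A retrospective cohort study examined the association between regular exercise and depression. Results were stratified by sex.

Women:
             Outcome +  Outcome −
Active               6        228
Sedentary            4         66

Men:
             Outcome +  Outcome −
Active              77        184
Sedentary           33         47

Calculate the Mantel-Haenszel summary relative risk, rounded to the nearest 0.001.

0.686

RR_MH = Σ(aᵢ·n₀ᵢ/nᵢ) / Σ(cᵢ·n₁ᵢ/nᵢ), with n₁ᵢ = aᵢ+bᵢ (exposed), n₀ᵢ = cᵢ+dᵢ (unexposed), nᵢ = n₁ᵢ+n₀ᵢ.
Stratum 1 (Women): n₁ = 234, n₀ = 70, n = 304; a·n₀/n = 6·70/304 = 1.3816; c·n₁/n = 4·234/304 = 3.0789
Stratum 2 (Men): n₁ = 261, n₀ = 80, n = 341; a·n₀/n = 77·80/341 = 18.0645; c·n₁/n = 33·261/341 = 25.2581
RR_MH = (1.3816 + 18.0645) / (3.0789 + 25.2581) = 19.4461 / 28.3370 = 0.68624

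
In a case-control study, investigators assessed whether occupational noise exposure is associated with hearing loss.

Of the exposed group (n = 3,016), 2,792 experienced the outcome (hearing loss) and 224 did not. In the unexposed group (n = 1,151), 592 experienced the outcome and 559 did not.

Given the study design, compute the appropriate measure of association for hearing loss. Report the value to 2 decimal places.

11.77

From the description: a = 2792, b = 224, c = 592, d = 559.
This is a case-control study: participants were sampled on outcome status, so risks in the source population cannot be estimated directly — relative risk is not valid here. The odds ratio is the appropriate measure.
OR = (a·d)/(b·c) = (2792 × 559) / (224 × 592) = 1560728 / 132608 = 11.76949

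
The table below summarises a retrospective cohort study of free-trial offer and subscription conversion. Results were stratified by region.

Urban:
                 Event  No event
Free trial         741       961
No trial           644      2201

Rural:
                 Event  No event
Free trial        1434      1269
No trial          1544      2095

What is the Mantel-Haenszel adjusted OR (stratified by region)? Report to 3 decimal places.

1.870

OR_MH = Σ(aᵢdᵢ/nᵢ) / Σ(bᵢcᵢ/nᵢ), where nᵢ is the stratum total.
Stratum 1 (Urban): n = 4547; a·d/n = 741·2201/4547 = 358.6851; b·c/n = 961·644/4547 = 136.1082
Stratum 2 (Rural): n = 6342; a·d/n = 1434·2095/6342 = 473.7039; b·c/n = 1269·1544/6342 = 308.9461
OR_MH = (358.6851 + 473.7039) / (136.1082 + 308.9461) = 832.3889 / 445.0543 = 1.87031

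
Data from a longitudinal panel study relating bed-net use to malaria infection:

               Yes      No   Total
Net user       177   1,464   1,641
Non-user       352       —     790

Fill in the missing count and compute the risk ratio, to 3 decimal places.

0.242

The missing cell is in the unexposed row: 790 − 352 = 438.
So a = 177, b = 1464, c = 352, d = 438.
RR = [a/(a+b)] / [c/(c+d)] = (177/1641) / (352/790) = 0.10786/0.44557 = 0.24207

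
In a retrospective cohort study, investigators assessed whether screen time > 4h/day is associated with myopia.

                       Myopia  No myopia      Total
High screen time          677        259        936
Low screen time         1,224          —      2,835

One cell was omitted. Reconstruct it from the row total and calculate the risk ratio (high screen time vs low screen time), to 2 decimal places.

1.68

The missing cell is in the unexposed row: 2835 − 1224 = 1611.
So a = 677, b = 259, c = 1224, d = 1611.
RR = [a/(a+b)] / [c/(c+d)] = (677/936) / (1224/2835) = 0.72329/0.43175 = 1.67527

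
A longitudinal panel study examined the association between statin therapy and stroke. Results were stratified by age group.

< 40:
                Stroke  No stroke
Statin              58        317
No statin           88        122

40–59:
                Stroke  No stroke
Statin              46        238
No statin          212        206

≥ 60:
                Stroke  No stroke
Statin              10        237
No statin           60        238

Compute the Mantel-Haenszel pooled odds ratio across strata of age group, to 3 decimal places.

0.206

OR_MH = Σ(aᵢdᵢ/nᵢ) / Σ(bᵢcᵢ/nᵢ), where nᵢ is the stratum total.
Stratum 1 (< 40): n = 585; a·d/n = 58·122/585 = 12.0957; b·c/n = 317·88/585 = 47.6855
Stratum 2 (40–59): n = 702; a·d/n = 46·206/702 = 13.4986; b·c/n = 238·212/702 = 71.8746
Stratum 3 (≥ 60): n = 545; a·d/n = 10·238/545 = 4.3670; b·c/n = 237·60/545 = 26.0917
OR_MH = (12.0957 + 13.4986 + 4.3670) / (47.6855 + 71.8746 + 26.0917) = 29.9613 / 145.6519 = 0.20570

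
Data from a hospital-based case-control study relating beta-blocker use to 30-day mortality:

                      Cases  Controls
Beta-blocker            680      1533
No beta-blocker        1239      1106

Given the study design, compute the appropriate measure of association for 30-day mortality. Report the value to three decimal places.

0.396

Cells: a = 680, b = 1533, c = 1239, d = 1106.
This is a hospital-based case-control study: participants were sampled on outcome status, so risks in the source population cannot be estimated directly — relative risk is not valid here. The odds ratio is the appropriate measure.
OR = (a·d)/(b·c) = (680 × 1106) / (1533 × 1239) = 752080 / 1899387 = 0.39596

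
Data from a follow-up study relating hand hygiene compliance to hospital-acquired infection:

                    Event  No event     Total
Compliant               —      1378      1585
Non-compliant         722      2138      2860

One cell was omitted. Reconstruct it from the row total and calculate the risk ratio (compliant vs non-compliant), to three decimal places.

0.517

The missing cell is in the exposed row: 1585 − 1378 = 207.
So a = 207, b = 1378, c = 722, d = 2138.
RR = [a/(a+b)] / [c/(c+d)] = (207/1585) / (722/2860) = 0.13060/0.25245 = 0.51733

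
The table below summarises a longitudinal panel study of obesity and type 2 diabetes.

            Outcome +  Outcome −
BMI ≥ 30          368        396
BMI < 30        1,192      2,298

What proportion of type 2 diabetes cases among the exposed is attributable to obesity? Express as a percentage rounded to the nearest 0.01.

Cells: a = 368, b = 396, c = 1192, d = 2298.
Risk in exposed = 368/764 = 0.48168; risk in unexposed = 1192/3490 = 0.34155.
RR = 0.48168/0.34155 = 1.41027
AR% = (RR − 1)/RR × 100 = (1.41027 − 1)/1.41027 × 100 = 29.0918%

29.09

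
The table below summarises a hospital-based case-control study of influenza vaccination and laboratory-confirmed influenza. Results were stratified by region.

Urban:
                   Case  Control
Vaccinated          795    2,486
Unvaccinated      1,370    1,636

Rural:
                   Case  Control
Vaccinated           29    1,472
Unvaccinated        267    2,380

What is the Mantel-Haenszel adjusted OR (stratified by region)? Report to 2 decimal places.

0.35

OR_MH = Σ(aᵢdᵢ/nᵢ) / Σ(bᵢcᵢ/nᵢ), where nᵢ is the stratum total.
Stratum 1 (Urban): n = 6287; a·d/n = 795·1636/6287 = 206.8745; b·c/n = 2486·1370/6287 = 541.7242
Stratum 2 (Rural): n = 4148; a·d/n = 29·2380/4148 = 16.6393; b·c/n = 1472·267/4148 = 94.7502
OR_MH = (206.8745 + 16.6393) / (541.7242 + 94.7502) = 223.5138 / 636.4744 = 0.35117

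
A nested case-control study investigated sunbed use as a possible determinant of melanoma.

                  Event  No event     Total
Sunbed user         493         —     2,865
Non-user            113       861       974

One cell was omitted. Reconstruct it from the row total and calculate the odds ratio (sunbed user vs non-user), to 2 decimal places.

The missing cell is in the exposed row: 2865 − 493 = 2372.
So a = 493, b = 2372, c = 113, d = 861.
OR = (a·d)/(b·c) = (493 × 861) / (2372 × 113) = 424473 / 268036 = 1.58364

1.58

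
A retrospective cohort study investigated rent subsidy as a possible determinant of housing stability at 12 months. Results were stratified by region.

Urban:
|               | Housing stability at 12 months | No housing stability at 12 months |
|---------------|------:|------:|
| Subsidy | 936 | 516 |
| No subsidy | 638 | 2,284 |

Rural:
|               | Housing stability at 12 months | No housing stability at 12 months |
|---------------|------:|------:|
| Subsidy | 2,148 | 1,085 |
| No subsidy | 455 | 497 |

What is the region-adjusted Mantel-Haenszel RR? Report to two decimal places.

RR_MH = Σ(aᵢ·n₀ᵢ/nᵢ) / Σ(cᵢ·n₁ᵢ/nᵢ), with n₁ᵢ = aᵢ+bᵢ (exposed), n₀ᵢ = cᵢ+dᵢ (unexposed), nᵢ = n₁ᵢ+n₀ᵢ.
Stratum 1 (Urban): n₁ = 1452, n₀ = 2922, n = 4374; a·n₀/n = 936·2922/4374 = 625.2840; c·n₁/n = 638·1452/4374 = 211.7915
Stratum 2 (Rural): n₁ = 3233, n₀ = 952, n = 4185; a·n₀/n = 2148·952/4185 = 488.6251; c·n₁/n = 455·3233/4185 = 351.4970
RR_MH = (625.2840 + 488.6251) / (211.7915 + 351.4970) = 1113.9090 / 563.2885 = 1.97751

1.98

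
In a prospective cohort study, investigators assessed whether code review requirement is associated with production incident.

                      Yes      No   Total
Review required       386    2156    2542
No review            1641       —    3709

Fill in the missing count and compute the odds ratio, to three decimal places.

0.226

The missing cell is in the unexposed row: 3709 − 1641 = 2068.
So a = 386, b = 2156, c = 1641, d = 2068.
OR = (a·d)/(b·c) = (386 × 2068) / (2156 × 1641) = 798248 / 3537996 = 0.22562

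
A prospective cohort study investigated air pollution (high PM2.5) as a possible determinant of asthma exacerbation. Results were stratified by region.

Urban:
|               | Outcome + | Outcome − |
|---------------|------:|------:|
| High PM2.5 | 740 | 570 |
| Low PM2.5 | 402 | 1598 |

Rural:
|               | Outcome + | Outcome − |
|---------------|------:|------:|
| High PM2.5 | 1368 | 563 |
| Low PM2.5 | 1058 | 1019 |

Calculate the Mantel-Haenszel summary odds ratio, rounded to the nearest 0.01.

OR_MH = Σ(aᵢdᵢ/nᵢ) / Σ(bᵢcᵢ/nᵢ), where nᵢ is the stratum total.
Stratum 1 (Urban): n = 3310; a·d/n = 740·1598/3310 = 357.2568; b·c/n = 570·402/3310 = 69.2266
Stratum 2 (Rural): n = 4008; a·d/n = 1368·1019/4008 = 347.8024; b·c/n = 563·1058/4008 = 148.6163
OR_MH = (357.2568 + 347.8024) / (69.2266 + 148.6163) = 705.0592 / 217.8429 = 3.23655

3.24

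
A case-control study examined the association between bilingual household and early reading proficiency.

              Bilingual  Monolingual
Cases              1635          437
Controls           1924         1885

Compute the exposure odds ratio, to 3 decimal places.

Reading the table with exposure as columns: a = 1635 (Bilingual, case), b = 1924 (Bilingual, non-case), c = 437 (Monolingual, case), d = 1885.
OR = (a·d)/(b·c) = (1635 × 1885) / (1924 × 437) = 3081975 / 840788 = 3.66558
The odds of early reading proficiency are about 3.67 times as high in the bilingual group.

3.666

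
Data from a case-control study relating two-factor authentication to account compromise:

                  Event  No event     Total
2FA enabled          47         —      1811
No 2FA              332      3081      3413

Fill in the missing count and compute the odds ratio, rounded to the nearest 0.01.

0.25

The missing cell is in the exposed row: 1811 − 47 = 1764.
So a = 47, b = 1764, c = 332, d = 3081.
OR = (a·d)/(b·c) = (47 × 3081) / (1764 × 332) = 144807 / 585648 = 0.24726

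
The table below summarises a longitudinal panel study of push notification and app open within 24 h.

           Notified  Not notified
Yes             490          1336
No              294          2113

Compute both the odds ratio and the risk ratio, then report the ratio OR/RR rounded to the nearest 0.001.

1.634

Reading the table with exposure as columns: a = 490 (Notified, case), b = 294 (Notified, non-case), c = 1336 (Not notified, case), d = 2113.
OR = (490·2113)/(294·1336) = 1035370/392784 = 2.63598
Risk in exposed = 490/784 = 0.62500; risk in unexposed = 1336/3449 = 0.38736; RR = 1.61349
OR/RR = 2.63598 / 1.61349 = 1.63371
The outcome is not rare, so the OR lies further from 1 than the RR.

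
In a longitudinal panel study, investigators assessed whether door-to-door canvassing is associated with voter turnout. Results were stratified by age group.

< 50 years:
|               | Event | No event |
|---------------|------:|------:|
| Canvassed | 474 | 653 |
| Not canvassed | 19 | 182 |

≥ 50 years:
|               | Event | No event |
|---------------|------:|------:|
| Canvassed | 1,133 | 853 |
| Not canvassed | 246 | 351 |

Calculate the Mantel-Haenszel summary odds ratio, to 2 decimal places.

2.42

OR_MH = Σ(aᵢdᵢ/nᵢ) / Σ(bᵢcᵢ/nᵢ), where nᵢ is the stratum total.
Stratum 1 (< 50 years): n = 1328; a·d/n = 474·182/1328 = 64.9608; b·c/n = 653·19/1328 = 9.3426
Stratum 2 (≥ 50 years): n = 2583; a·d/n = 1133·351/2583 = 153.9617; b·c/n = 853·246/2583 = 81.2381
OR_MH = (64.9608 + 153.9617) / (9.3426 + 81.2381) = 218.9225 / 90.5807 = 2.41688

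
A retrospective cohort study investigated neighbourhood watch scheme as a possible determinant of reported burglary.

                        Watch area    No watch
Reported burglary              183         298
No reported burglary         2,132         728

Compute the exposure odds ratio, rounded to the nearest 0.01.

0.21

Reading the table with exposure as columns: a = 183 (Watch area, case), b = 2132 (Watch area, non-case), c = 298 (No watch, case), d = 728.
OR = (a·d)/(b·c) = (183 × 728) / (2132 × 298) = 133224 / 635336 = 0.20969
Exposure is associated with lower odds of reported burglary (OR = 0.21 < 1).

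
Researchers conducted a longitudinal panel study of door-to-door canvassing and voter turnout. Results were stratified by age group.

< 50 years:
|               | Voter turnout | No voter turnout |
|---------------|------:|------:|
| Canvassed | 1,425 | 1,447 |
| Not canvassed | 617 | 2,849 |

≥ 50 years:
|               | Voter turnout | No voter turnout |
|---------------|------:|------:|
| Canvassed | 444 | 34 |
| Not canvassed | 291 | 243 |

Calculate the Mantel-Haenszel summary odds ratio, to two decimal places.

OR_MH = Σ(aᵢdᵢ/nᵢ) / Σ(bᵢcᵢ/nᵢ), where nᵢ is the stratum total.
Stratum 1 (< 50 years): n = 6338; a·d/n = 1425·2849/6338 = 640.5530; b·c/n = 1447·617/6338 = 140.8645
Stratum 2 (≥ 50 years): n = 1012; a·d/n = 444·243/1012 = 106.6126; b·c/n = 34·291/1012 = 9.7767
OR_MH = (640.5530 + 106.6126) / (140.8645 + 9.7767) = 747.1657 / 150.6411 = 4.95990

4.96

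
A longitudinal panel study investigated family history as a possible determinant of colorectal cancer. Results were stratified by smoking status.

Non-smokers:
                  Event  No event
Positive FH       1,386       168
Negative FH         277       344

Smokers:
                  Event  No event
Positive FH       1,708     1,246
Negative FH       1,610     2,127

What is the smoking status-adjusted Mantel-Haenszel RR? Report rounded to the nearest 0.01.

RR_MH = Σ(aᵢ·n₀ᵢ/nᵢ) / Σ(cᵢ·n₁ᵢ/nᵢ), with n₁ᵢ = aᵢ+bᵢ (exposed), n₀ᵢ = cᵢ+dᵢ (unexposed), nᵢ = n₁ᵢ+n₀ᵢ.
Stratum 1 (Non-smokers): n₁ = 1554, n₀ = 621, n = 2175; a·n₀/n = 1386·621/2175 = 395.7269; c·n₁/n = 277·1554/2175 = 197.9117
Stratum 2 (Smokers): n₁ = 2954, n₀ = 3737, n = 6691; a·n₀/n = 1708·3737/6691 = 953.9375; c·n₁/n = 1610·2954/6691 = 710.7966
RR_MH = (395.7269 + 953.9375) / (197.9117 + 710.7966) = 1349.6644 / 908.7083 = 1.48526

1.49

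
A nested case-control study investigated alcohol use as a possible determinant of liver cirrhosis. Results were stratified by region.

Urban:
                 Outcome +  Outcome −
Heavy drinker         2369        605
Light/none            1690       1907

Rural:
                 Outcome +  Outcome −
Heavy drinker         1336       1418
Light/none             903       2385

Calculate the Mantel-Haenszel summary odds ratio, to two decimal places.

3.31

OR_MH = Σ(aᵢdᵢ/nᵢ) / Σ(bᵢcᵢ/nᵢ), where nᵢ is the stratum total.
Stratum 1 (Urban): n = 6571; a·d/n = 2369·1907/6571 = 687.5183; b·c/n = 605·1690/6571 = 155.6004
Stratum 2 (Rural): n = 6042; a·d/n = 1336·2385/6042 = 527.3684; b·c/n = 1418·903/6042 = 211.9255
OR_MH = (687.5183 + 527.3684) / (155.6004 + 211.9255) = 1214.8868 / 367.5259 = 3.30558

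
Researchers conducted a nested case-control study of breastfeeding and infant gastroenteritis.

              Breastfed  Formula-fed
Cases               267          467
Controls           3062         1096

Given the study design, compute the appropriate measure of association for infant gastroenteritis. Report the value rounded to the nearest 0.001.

Reading the table with exposure as columns: a = 267 (Breastfed, case), b = 3062 (Breastfed, non-case), c = 467 (Formula-fed, case), d = 1096.
This is a nested case-control study: participants were sampled on outcome status, so risks in the source population cannot be estimated directly — relative risk is not valid here. The odds ratio is the appropriate measure.
OR = (a·d)/(b·c) = (267 × 1096) / (3062 × 467) = 292632 / 1429954 = 0.20464

0.205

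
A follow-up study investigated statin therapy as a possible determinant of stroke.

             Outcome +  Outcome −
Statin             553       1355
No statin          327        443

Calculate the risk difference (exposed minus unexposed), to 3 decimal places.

-0.135

Cells: a = 553, b = 1355, c = 327, d = 443.
Risk in exposed = 553/1908 = 0.289832; risk in unexposed = 327/770 = 0.424675.
Risk difference = 0.289832 − 0.424675 = -0.134843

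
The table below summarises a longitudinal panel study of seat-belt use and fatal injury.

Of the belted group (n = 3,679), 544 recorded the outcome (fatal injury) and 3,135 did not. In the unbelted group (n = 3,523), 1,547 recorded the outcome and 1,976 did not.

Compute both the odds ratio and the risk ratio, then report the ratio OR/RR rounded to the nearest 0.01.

0.66

From the description: a = 544, b = 3135, c = 1547, d = 1976.
OR = (544·1976)/(3135·1547) = 1074944/4849845 = 0.22165
Risk in exposed = 544/3679 = 0.14787; risk in unexposed = 1547/3523 = 0.43911; RR = 0.33674
OR/RR = 0.22165 / 0.33674 = 0.65821
The outcome is not rare, so the OR lies further from 1 than the RR.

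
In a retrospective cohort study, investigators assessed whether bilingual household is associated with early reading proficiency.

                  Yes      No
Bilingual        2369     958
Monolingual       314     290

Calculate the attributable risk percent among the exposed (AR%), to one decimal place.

Cells: a = 2369, b = 958, c = 314, d = 290.
Risk in exposed = 2369/3327 = 0.71205; risk in unexposed = 314/604 = 0.51987.
RR = 0.71205/0.51987 = 1.36968
AR% = (RR − 1)/RR × 100 = (1.36968 − 1)/1.36968 × 100 = 26.9903%

27.0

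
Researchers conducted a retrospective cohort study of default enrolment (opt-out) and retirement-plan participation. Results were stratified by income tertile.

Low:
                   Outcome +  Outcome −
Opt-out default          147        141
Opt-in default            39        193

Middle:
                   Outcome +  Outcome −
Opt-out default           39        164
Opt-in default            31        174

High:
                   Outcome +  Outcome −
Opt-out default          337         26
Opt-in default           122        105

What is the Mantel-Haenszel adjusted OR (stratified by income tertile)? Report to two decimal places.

OR_MH = Σ(aᵢdᵢ/nᵢ) / Σ(bᵢcᵢ/nᵢ), where nᵢ is the stratum total.
Stratum 1 (Low): n = 520; a·d/n = 147·193/520 = 54.5596; b·c/n = 141·39/520 = 10.5750
Stratum 2 (Middle): n = 408; a·d/n = 39·174/408 = 16.6324; b·c/n = 164·31/408 = 12.4608
Stratum 3 (High): n = 590; a·d/n = 337·105/590 = 59.9746; b·c/n = 26·122/590 = 5.3763
OR_MH = (54.5596 + 16.6324 + 59.9746) / (10.5750 + 12.4608 + 5.3763) = 131.1665 / 28.4121 = 4.61658

4.62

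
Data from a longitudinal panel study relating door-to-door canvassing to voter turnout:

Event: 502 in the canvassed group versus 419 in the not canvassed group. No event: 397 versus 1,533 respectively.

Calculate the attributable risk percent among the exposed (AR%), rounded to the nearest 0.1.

From the description: a = 502, b = 397, c = 419, d = 1533.
Risk in exposed = 502/899 = 0.55840; risk in unexposed = 419/1952 = 0.21465.
RR = 0.55840/0.21465 = 2.60142
AR% = (RR − 1)/RR × 100 = (2.60142 − 1)/2.60142 × 100 = 61.5594%

61.6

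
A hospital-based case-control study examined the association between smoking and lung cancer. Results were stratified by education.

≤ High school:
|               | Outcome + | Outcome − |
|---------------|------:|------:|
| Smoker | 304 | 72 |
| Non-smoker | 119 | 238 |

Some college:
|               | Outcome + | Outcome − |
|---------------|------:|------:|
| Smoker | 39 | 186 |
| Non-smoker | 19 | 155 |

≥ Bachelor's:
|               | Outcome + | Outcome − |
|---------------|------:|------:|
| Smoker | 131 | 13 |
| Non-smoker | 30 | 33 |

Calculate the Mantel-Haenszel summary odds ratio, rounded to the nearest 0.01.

6.01

OR_MH = Σ(aᵢdᵢ/nᵢ) / Σ(bᵢcᵢ/nᵢ), where nᵢ is the stratum total.
Stratum 1 (≤ High school): n = 733; a·d/n = 304·238/733 = 98.7067; b·c/n = 72·119/733 = 11.6889
Stratum 2 (Some college): n = 399; a·d/n = 39·155/399 = 15.1504; b·c/n = 186·19/399 = 8.8571
Stratum 3 (≥ Bachelor's): n = 207; a·d/n = 131·33/207 = 20.8841; b·c/n = 13·30/207 = 1.8841
OR_MH = (98.7067 + 15.1504 + 20.8841) / (11.6889 + 8.8571 + 1.8841) = 134.7411 / 22.4302 = 6.00714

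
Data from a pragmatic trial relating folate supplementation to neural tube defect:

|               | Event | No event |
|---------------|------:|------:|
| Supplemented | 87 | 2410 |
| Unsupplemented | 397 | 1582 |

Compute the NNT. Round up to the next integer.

Risk in treated group = 87/2497 = 0.03484; risk in control = 397/1979 = 0.20061.
Absolute risk reduction = 0.20061 − 0.03484 = 0.16576
NNT = 1 / ARR = 1 / 0.16576 = 6.033 → round up → 7

7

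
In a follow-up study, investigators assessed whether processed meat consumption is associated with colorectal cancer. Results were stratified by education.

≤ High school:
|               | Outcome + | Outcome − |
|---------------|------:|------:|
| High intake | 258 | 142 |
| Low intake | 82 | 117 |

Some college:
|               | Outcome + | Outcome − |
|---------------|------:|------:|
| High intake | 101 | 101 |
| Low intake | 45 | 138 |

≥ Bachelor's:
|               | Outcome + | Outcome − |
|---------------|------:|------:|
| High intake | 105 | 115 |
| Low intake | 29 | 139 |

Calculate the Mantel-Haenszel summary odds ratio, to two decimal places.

3.12

OR_MH = Σ(aᵢdᵢ/nᵢ) / Σ(bᵢcᵢ/nᵢ), where nᵢ is the stratum total.
Stratum 1 (≤ High school): n = 599; a·d/n = 258·117/599 = 50.3940; b·c/n = 142·82/599 = 19.4391
Stratum 2 (Some college): n = 385; a·d/n = 101·138/385 = 36.2026; b·c/n = 101·45/385 = 11.8052
Stratum 3 (≥ Bachelor's): n = 388; a·d/n = 105·139/388 = 37.6160; b·c/n = 115·29/388 = 8.5954
OR_MH = (50.3940 + 36.2026 + 37.6160) / (19.4391 + 11.8052 + 8.5954) = 124.2126 / 39.8396 = 3.11781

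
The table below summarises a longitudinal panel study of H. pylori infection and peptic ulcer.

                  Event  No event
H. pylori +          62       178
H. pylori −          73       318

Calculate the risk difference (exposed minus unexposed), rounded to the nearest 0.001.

0.072

Cells: a = 62, b = 178, c = 73, d = 318.
Risk in exposed = 62/240 = 0.258333; risk in unexposed = 73/391 = 0.186701.
Risk difference = 0.258333 − 0.186701 = 0.071633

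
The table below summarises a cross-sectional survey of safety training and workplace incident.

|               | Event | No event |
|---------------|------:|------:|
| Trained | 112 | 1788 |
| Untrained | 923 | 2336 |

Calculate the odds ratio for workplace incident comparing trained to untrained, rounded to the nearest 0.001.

Cells: a = 112, b = 1788, c = 923, d = 2336.
OR = (a·d)/(b·c) = (112 × 2336) / (1788 × 923) = 261632 / 1650324 = 0.15853
Exposure is associated with lower odds of workplace incident (OR = 0.16 < 1).

0.159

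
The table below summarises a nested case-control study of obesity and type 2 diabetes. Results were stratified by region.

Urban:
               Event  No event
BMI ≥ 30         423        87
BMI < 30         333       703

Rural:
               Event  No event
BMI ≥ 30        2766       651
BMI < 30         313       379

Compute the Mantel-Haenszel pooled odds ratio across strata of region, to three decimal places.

6.549

OR_MH = Σ(aᵢdᵢ/nᵢ) / Σ(bᵢcᵢ/nᵢ), where nᵢ is the stratum total.
Stratum 1 (Urban): n = 1546; a·d/n = 423·703/1546 = 192.3473; b·c/n = 87·333/1546 = 18.7393
Stratum 2 (Rural): n = 4109; a·d/n = 2766·379/4109 = 255.1263; b·c/n = 651·313/4109 = 49.5894
OR_MH = (192.3473 + 255.1263) / (18.7393 + 49.5894) = 447.4737 / 68.3288 = 6.54883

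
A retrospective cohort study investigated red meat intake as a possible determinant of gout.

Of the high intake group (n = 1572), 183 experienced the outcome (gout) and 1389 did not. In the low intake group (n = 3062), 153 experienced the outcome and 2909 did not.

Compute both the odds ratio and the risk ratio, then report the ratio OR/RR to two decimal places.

From the description: a = 183, b = 1389, c = 153, d = 2909.
OR = (183·2909)/(1389·153) = 532347/212517 = 2.50496
Risk in exposed = 183/1572 = 0.11641; risk in unexposed = 153/3062 = 0.04997; RR = 2.32977
OR/RR = 2.50496 / 2.32977 = 1.07520
The outcome is not rare, so the OR lies further from 1 than the RR.

1.08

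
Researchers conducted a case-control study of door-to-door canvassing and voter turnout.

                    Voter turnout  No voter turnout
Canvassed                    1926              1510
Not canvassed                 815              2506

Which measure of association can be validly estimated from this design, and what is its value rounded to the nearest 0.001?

Cells: a = 1926, b = 1510, c = 815, d = 2506.
This is a case-control study: participants were sampled on outcome status, so risks in the source population cannot be estimated directly — relative risk is not valid here. The odds ratio is the appropriate measure.
OR = (a·d)/(b·c) = (1926 × 2506) / (1510 × 815) = 4826556 / 1230650 = 3.92196

3.922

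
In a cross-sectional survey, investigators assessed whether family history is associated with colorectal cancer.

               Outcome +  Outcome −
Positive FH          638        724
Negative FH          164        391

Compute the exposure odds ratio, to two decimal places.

2.10

Cells: a = 638, b = 724, c = 164, d = 391.
OR = (a·d)/(b·c) = (638 × 391) / (724 × 164) = 249458 / 118736 = 2.10095
The odds of colorectal cancer are about 2.10 times as high in the positive fh group.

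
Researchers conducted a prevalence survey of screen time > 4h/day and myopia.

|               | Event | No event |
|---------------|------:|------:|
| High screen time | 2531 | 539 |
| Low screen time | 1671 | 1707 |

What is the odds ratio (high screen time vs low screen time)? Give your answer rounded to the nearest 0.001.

4.797

Cells: a = 2531, b = 539, c = 1671, d = 1707.
OR = (a·d)/(b·c) = (2531 × 1707) / (539 × 1671) = 4320417 / 900669 = 4.79690
The odds of myopia are about 4.80 times as high in the high screen time group.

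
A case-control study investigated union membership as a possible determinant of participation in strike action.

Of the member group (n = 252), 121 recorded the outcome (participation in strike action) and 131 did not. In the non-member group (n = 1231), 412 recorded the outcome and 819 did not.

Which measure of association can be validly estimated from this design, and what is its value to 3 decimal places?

1.836

From the description: a = 121, b = 131, c = 412, d = 819.
This is a case-control study: participants were sampled on outcome status, so risks in the source population cannot be estimated directly — relative risk is not valid here. The odds ratio is the appropriate measure.
OR = (a·d)/(b·c) = (121 × 819) / (131 × 412) = 99099 / 53972 = 1.83612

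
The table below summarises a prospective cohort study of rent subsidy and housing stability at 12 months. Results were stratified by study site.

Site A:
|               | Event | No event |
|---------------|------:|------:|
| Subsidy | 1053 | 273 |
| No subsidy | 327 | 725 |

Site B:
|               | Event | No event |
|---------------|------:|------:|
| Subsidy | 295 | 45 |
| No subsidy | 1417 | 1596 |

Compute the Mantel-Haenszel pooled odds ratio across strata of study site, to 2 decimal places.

OR_MH = Σ(aᵢdᵢ/nᵢ) / Σ(bᵢcᵢ/nᵢ), where nᵢ is the stratum total.
Stratum 1 (Site A): n = 2378; a·d/n = 1053·725/2378 = 321.0366; b·c/n = 273·327/2378 = 37.5404
Stratum 2 (Site B): n = 3353; a·d/n = 295·1596/3353 = 140.4175; b·c/n = 45·1417/3353 = 19.0173
OR_MH = (321.0366 + 140.4175) / (37.5404 + 19.0173) = 461.4541 / 56.5577 = 8.15900

8.16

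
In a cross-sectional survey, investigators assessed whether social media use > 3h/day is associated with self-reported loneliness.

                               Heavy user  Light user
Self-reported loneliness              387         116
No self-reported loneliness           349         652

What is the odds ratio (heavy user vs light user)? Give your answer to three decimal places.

Reading the table with exposure as columns: a = 387 (Heavy user, case), b = 349 (Heavy user, non-case), c = 116 (Light user, case), d = 652.
OR = (a·d)/(b·c) = (387 × 652) / (349 × 116) = 252324 / 40484 = 6.23268
The odds of self-reported loneliness are about 6.23 times as high in the heavy user group.

6.233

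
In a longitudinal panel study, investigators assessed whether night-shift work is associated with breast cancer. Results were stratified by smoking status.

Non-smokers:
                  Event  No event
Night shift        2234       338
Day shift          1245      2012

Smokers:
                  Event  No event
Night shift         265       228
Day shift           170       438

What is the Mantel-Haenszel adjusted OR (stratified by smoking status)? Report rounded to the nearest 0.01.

8.16

OR_MH = Σ(aᵢdᵢ/nᵢ) / Σ(bᵢcᵢ/nᵢ), where nᵢ is the stratum total.
Stratum 1 (Non-smokers): n = 5829; a·d/n = 2234·2012/5829 = 771.1113; b·c/n = 338·1245/5829 = 72.1925
Stratum 2 (Smokers): n = 1101; a·d/n = 265·438/1101 = 105.4223; b·c/n = 228·170/1101 = 35.2044
OR_MH = (771.1113 + 105.4223) / (72.1925 + 35.2044) = 876.5337 / 107.3968 = 8.16163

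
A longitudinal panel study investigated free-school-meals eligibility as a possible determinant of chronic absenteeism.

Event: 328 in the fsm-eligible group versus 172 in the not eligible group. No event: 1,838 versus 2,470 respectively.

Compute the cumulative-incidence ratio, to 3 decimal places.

2.326

From the description: a = 328, b = 1838, c = 172, d = 2470.
Risk in exposed = 328/2166 = 0.15143; risk in unexposed = 172/2642 = 0.06510.
RR = 0.15143 / 0.06510 = 2.32605
The risk among the exposed is 2.33 times that among the unexposed.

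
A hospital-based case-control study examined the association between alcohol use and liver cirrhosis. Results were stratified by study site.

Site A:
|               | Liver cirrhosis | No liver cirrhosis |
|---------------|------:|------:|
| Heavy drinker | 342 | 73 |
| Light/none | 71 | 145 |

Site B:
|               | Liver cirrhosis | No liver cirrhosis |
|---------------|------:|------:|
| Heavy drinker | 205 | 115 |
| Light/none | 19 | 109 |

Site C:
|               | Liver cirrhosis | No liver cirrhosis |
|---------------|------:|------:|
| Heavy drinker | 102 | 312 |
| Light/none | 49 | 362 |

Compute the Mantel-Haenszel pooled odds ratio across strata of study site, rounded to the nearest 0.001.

5.478

OR_MH = Σ(aᵢdᵢ/nᵢ) / Σ(bᵢcᵢ/nᵢ), where nᵢ is the stratum total.
Stratum 1 (Site A): n = 631; a·d/n = 342·145/631 = 78.5895; b·c/n = 73·71/631 = 8.2139
Stratum 2 (Site B): n = 448; a·d/n = 205·109/448 = 49.8772; b·c/n = 115·19/448 = 4.8772
Stratum 3 (Site C): n = 825; a·d/n = 102·362/825 = 44.7564; b·c/n = 312·49/825 = 18.5309
OR_MH = (78.5895 + 49.8772 + 44.7564) / (8.2139 + 4.8772 + 18.5309) = 173.2231 / 31.6221 = 5.47792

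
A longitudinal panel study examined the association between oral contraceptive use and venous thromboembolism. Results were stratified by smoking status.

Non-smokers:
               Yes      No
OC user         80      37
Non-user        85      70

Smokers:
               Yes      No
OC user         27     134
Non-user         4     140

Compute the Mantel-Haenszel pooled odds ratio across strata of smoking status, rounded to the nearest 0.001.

2.476

OR_MH = Σ(aᵢdᵢ/nᵢ) / Σ(bᵢcᵢ/nᵢ), where nᵢ is the stratum total.
Stratum 1 (Non-smokers): n = 272; a·d/n = 80·70/272 = 20.5882; b·c/n = 37·85/272 = 11.5625
Stratum 2 (Smokers): n = 305; a·d/n = 27·140/305 = 12.3934; b·c/n = 134·4/305 = 1.7574
OR_MH = (20.5882 + 12.3934) / (11.5625 + 1.7574) = 32.9817 / 13.3199 = 2.47612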